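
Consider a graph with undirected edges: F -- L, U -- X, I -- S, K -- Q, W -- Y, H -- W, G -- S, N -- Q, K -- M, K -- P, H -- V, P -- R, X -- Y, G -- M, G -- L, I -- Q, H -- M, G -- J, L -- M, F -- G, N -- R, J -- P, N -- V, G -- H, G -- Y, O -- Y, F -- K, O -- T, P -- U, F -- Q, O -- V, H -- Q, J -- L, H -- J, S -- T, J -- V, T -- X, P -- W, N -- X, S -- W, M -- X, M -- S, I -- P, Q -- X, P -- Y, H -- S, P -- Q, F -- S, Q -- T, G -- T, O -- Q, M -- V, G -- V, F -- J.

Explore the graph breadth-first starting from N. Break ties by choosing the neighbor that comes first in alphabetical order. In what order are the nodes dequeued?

Visit N; enqueue Q, R, V, X → queue [Q, R, V, X]
Visit Q; enqueue F, H, I, K, O, P, T → queue [R, V, X, F, H, I, K, O, P, T]
Visit R → queue [V, X, F, H, I, K, O, P, T]
Visit V; enqueue G, J, M → queue [X, F, H, I, K, O, P, T, G, J, M]
Visit X; enqueue U, Y → queue [F, H, I, K, O, P, T, G, J, M, U, Y]
Visit F; enqueue L, S → queue [H, I, K, O, P, T, G, J, M, U, Y, L, S]
Visit H; enqueue W → queue [I, K, O, P, T, G, J, M, U, Y, L, S, W]
Visit I → queue [K, O, P, T, G, J, M, U, Y, L, S, W]
Visit K → queue [O, P, T, G, J, M, U, Y, L, S, W]
Visit O → queue [P, T, G, J, M, U, Y, L, S, W]
Visit P → queue [T, G, J, M, U, Y, L, S, W]
Visit T → queue [G, J, M, U, Y, L, S, W]
Visit G → queue [J, M, U, Y, L, S, W]
Visit J → queue [M, U, Y, L, S, W]
Visit M → queue [U, Y, L, S, W]
Visit U → queue [Y, L, S, W]
Visit Y → queue [L, S, W]
Visit L → queue [S, W]
Visit S → queue [W]
Visit W → queue []

N, Q, R, V, X, F, H, I, K, O, P, T, G, J, M, U, Y, L, S, W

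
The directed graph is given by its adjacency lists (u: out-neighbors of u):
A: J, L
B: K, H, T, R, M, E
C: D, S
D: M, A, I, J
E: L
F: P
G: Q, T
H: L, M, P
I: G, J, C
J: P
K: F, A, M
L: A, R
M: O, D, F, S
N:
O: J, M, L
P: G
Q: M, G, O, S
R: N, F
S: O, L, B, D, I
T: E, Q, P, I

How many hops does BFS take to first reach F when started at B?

Level 0: B
Level 1: E, H, K, M, R, T
Level 2: A, D, F, I, L, N, O, P, Q, S
Level 3: C, G, J
F first appears at level 2.

2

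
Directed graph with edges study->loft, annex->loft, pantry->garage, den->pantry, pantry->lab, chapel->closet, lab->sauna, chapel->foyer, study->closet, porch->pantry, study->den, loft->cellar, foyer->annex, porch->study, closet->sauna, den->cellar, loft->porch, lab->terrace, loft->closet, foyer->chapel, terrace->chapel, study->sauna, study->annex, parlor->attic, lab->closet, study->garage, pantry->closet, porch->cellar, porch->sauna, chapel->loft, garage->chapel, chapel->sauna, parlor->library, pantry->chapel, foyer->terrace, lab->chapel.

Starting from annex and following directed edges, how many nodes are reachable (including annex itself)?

14

BFS from annex visits: annex, loft, porch, closet, cellar, study, sauna, pantry, garage, den, lab, chapel, terrace, foyer
Reachable nodes: 14 of 17 total.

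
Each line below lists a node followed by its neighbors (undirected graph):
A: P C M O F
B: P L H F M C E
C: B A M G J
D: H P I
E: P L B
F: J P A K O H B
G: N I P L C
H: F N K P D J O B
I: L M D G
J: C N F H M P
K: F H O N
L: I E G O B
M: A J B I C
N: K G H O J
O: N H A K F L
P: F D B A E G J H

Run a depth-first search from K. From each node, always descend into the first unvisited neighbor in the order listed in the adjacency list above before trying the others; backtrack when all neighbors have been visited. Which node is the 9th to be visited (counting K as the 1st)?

Visit K
K → F
F → J
J → C
C → B
B → P
P → D
D → H
H → N
N → G
G → I
I → L
L → E
L → O
O → A
A → M

Visit order: K, F, J, C, B, P, D, H, N, G, I, L, E, O, A, M

N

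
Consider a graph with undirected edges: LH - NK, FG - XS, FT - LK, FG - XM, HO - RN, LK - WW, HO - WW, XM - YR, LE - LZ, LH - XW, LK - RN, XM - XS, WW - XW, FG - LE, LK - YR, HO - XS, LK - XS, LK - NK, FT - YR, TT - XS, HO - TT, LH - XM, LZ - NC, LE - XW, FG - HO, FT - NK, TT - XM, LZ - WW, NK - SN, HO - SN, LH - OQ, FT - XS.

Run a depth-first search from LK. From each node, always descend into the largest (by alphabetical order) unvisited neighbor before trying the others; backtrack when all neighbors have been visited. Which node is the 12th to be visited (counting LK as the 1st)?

Visit LK
LK → YR
YR → XM
XM → XS
XS → TT
TT → HO
HO → WW
WW → XW
XW → LH
LH → OQ
LH → NK
NK → SN
NK → FT
XW → LE
LE → LZ
LZ → NC
LE → FG
HO → RN

Visit order: LK, YR, XM, XS, TT, HO, WW, XW, LH, OQ, NK, SN, FT, LE, LZ, NC, FG, RN

SN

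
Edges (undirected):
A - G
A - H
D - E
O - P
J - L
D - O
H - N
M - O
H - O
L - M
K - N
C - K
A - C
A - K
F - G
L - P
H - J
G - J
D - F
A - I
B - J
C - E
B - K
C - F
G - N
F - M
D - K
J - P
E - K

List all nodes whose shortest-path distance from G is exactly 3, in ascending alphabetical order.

Level 0: G
Level 1: A, F, J, N
Level 2: B, C, D, H, I, K, L, M, P
Level 3: E, O

E, O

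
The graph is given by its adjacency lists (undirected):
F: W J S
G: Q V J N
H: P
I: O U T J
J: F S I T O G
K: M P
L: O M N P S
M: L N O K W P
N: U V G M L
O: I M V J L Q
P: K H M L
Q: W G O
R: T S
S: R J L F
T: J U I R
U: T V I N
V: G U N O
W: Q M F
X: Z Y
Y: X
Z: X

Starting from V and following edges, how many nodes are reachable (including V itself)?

BFS from V visits: V, G, U, N, O, Q, J, T, I, M, L, W, F, S, R, K, P, H
Reachable nodes: 18 of 21 total.

18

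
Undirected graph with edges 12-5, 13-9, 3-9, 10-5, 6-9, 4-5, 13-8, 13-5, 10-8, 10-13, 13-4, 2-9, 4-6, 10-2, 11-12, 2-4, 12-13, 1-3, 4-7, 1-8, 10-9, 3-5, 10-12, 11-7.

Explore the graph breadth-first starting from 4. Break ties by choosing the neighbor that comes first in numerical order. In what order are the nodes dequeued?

Visit 4; enqueue 2, 5, 6, 7, 13 → queue [2, 5, 6, 7, 13]
Visit 2; enqueue 9, 10 → queue [5, 6, 7, 13, 9, 10]
Visit 5; enqueue 3, 12 → queue [6, 7, 13, 9, 10, 3, 12]
Visit 6 → queue [7, 13, 9, 10, 3, 12]
Visit 7; enqueue 11 → queue [13, 9, 10, 3, 12, 11]
Visit 13; enqueue 8 → queue [9, 10, 3, 12, 11, 8]
Visit 9 → queue [10, 3, 12, 11, 8]
Visit 10 → queue [3, 12, 11, 8]
Visit 3; enqueue 1 → queue [12, 11, 8, 1]
Visit 12 → queue [11, 8, 1]
Visit 11 → queue [8, 1]
Visit 8 → queue [1]
Visit 1 → queue []

4 -> 2 -> 5 -> 6 -> 7 -> 13 -> 9 -> 10 -> 3 -> 12 -> 11 -> 8 -> 1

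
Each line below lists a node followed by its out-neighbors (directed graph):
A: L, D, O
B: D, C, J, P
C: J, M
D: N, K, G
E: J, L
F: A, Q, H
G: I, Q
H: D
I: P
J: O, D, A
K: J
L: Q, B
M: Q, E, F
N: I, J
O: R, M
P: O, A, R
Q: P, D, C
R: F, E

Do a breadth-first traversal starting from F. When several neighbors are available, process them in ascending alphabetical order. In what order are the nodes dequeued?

Visit F; enqueue A, H, Q → queue [A, H, Q]
Visit A; enqueue D, L, O → queue [H, Q, D, L, O]
Visit H → queue [Q, D, L, O]
Visit Q; enqueue C, P → queue [D, L, O, C, P]
Visit D; enqueue G, K, N → queue [L, O, C, P, G, K, N]
Visit L; enqueue B → queue [O, C, P, G, K, N, B]
Visit O; enqueue M, R → queue [C, P, G, K, N, B, M, R]
Visit C; enqueue J → queue [P, G, K, N, B, M, R, J]
Visit P → queue [G, K, N, B, M, R, J]
Visit G; enqueue I → queue [K, N, B, M, R, J, I]
Visit K → queue [N, B, M, R, J, I]
Visit N → queue [B, M, R, J, I]
Visit B → queue [M, R, J, I]
Visit M; enqueue E → queue [R, J, I, E]
Visit R → queue [J, I, E]
Visit J → queue [I, E]
Visit I → queue [E]
Visit E → queue []

F A H Q D L O C P G K N B M R J I E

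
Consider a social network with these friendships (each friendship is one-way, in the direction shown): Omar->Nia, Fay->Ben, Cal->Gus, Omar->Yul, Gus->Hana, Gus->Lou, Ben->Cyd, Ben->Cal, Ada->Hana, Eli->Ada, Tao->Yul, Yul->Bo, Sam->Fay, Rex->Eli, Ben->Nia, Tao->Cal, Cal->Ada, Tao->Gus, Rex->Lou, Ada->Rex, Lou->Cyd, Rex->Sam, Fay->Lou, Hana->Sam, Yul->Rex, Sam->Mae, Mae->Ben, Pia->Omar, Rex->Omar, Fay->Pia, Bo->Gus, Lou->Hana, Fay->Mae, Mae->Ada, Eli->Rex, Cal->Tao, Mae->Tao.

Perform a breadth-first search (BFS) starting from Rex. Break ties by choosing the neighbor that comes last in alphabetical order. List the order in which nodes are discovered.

Rex -> Sam -> Omar -> Lou -> Eli -> Mae -> Fay -> Yul -> Nia -> Hana -> Cyd -> Ada -> Tao -> Ben -> Pia -> Bo -> Gus -> Cal

Visit Rex; enqueue Sam, Omar, Lou, Eli → queue [Sam, Omar, Lou, Eli]
Visit Sam; enqueue Mae, Fay → queue [Omar, Lou, Eli, Mae, Fay]
Visit Omar; enqueue Yul, Nia → queue [Lou, Eli, Mae, Fay, Yul, Nia]
Visit Lou; enqueue Hana, Cyd → queue [Eli, Mae, Fay, Yul, Nia, Hana, Cyd]
Visit Eli; enqueue Ada → queue [Mae, Fay, Yul, Nia, Hana, Cyd, Ada]
Visit Mae; enqueue Tao, Ben → queue [Fay, Yul, Nia, Hana, Cyd, Ada, Tao, Ben]
Visit Fay; enqueue Pia → queue [Yul, Nia, Hana, Cyd, Ada, Tao, Ben, Pia]
Visit Yul; enqueue Bo → queue [Nia, Hana, Cyd, Ada, Tao, Ben, Pia, Bo]
Visit Nia → queue [Hana, Cyd, Ada, Tao, Ben, Pia, Bo]
Visit Hana → queue [Cyd, Ada, Tao, Ben, Pia, Bo]
Visit Cyd → queue [Ada, Tao, Ben, Pia, Bo]
Visit Ada → queue [Tao, Ben, Pia, Bo]
Visit Tao; enqueue Gus, Cal → queue [Ben, Pia, Bo, Gus, Cal]
Visit Ben → queue [Pia, Bo, Gus, Cal]
Visit Pia → queue [Bo, Gus, Cal]
Visit Bo → queue [Gus, Cal]
Visit Gus → queue [Cal]
Visit Cal → queue []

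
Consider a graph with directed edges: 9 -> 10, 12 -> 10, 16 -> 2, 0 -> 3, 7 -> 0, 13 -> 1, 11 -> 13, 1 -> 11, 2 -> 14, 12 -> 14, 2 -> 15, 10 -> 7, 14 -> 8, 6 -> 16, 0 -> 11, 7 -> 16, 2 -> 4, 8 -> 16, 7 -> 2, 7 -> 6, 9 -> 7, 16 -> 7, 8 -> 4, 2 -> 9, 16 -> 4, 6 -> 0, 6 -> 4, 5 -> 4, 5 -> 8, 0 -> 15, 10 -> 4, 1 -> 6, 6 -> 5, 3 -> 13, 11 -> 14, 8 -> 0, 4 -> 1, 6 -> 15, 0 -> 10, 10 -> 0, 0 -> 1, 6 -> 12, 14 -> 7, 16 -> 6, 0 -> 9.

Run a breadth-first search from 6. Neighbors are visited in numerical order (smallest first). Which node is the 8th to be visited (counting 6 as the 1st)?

Visit 6; enqueue 0, 4, 5, 12, 15, 16 → queue [0, 4, 5, 12, 15, 16]
Visit 0; enqueue 1, 3, 9, 10, 11 → queue [4, 5, 12, 15, 16, 1, 3, 9, 10, 11]
Visit 4 → queue [5, 12, 15, 16, 1, 3, 9, 10, 11]
Visit 5; enqueue 8 → queue [12, 15, 16, 1, 3, 9, 10, 11, 8]
Visit 12; enqueue 14 → queue [15, 16, 1, 3, 9, 10, 11, 8, 14]
Visit 15 → queue [16, 1, 3, 9, 10, 11, 8, 14]
Visit 16; enqueue 2, 7 → queue [1, 3, 9, 10, 11, 8, 14, 2, 7]
Visit 1 → queue [3, 9, 10, 11, 8, 14, 2, 7]
Visit 3; enqueue 13 → queue [9, 10, 11, 8, 14, 2, 7, 13]
Visit 9 → queue [10, 11, 8, 14, 2, 7, 13]
Visit 10 → queue [11, 8, 14, 2, 7, 13]
Visit 11 → queue [8, 14, 2, 7, 13]
Visit 8 → queue [14, 2, 7, 13]
Visit 14 → queue [2, 7, 13]
Visit 2 → queue [7, 13]
Visit 7 → queue [13]
Visit 13 → queue []

Visit order: 6, 0, 4, 5, 12, 15, 16, 1, 3, 9, 10, 11, 8, 14, 2, 7, 13

1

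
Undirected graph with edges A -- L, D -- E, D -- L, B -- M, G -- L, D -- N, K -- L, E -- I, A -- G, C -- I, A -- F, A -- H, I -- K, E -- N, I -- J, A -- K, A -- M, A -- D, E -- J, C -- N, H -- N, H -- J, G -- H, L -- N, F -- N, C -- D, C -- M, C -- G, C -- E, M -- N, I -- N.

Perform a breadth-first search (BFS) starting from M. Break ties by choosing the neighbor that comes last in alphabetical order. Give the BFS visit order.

Visit M; enqueue N, C, B, A → queue [N, C, B, A]
Visit N; enqueue L, I, H, F, E, D → queue [C, B, A, L, I, H, F, E, D]
Visit C; enqueue G → queue [B, A, L, I, H, F, E, D, G]
Visit B → queue [A, L, I, H, F, E, D, G]
Visit A; enqueue K → queue [L, I, H, F, E, D, G, K]
Visit L → queue [I, H, F, E, D, G, K]
Visit I; enqueue J → queue [H, F, E, D, G, K, J]
Visit H → queue [F, E, D, G, K, J]
Visit F → queue [E, D, G, K, J]
Visit E → queue [D, G, K, J]
Visit D → queue [G, K, J]
Visit G → queue [K, J]
Visit K → queue [J]
Visit J → queue []

M -> N -> C -> B -> A -> L -> I -> H -> F -> E -> D -> G -> K -> J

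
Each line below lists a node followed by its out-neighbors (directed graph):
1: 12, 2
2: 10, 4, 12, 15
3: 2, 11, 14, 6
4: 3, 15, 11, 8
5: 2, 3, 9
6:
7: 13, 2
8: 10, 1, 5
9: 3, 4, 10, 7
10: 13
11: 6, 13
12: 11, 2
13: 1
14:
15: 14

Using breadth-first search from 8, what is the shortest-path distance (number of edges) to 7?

Level 0: 8
Level 1: 1, 5, 10
Level 2: 2, 3, 9, 12, 13
Level 3: 4, 6, 7, 11, 14, 15
7 first appears at level 3.

3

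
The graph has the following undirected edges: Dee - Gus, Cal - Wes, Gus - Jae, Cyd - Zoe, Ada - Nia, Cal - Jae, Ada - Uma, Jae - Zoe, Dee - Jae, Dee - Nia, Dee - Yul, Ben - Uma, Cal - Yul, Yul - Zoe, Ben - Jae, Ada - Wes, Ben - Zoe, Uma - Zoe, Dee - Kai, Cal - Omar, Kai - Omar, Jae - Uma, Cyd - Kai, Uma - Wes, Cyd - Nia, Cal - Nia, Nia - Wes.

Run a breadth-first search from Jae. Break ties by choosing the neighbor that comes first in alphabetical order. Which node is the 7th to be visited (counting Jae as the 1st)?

Zoe

Visit Jae; enqueue Ben, Cal, Dee, Gus, Uma, Zoe → queue [Ben, Cal, Dee, Gus, Uma, Zoe]
Visit Ben → queue [Cal, Dee, Gus, Uma, Zoe]
Visit Cal; enqueue Nia, Omar, Wes, Yul → queue [Dee, Gus, Uma, Zoe, Nia, Omar, Wes, Yul]
Visit Dee; enqueue Kai → queue [Gus, Uma, Zoe, Nia, Omar, Wes, Yul, Kai]
Visit Gus → queue [Uma, Zoe, Nia, Omar, Wes, Yul, Kai]
Visit Uma; enqueue Ada → queue [Zoe, Nia, Omar, Wes, Yul, Kai, Ada]
Visit Zoe; enqueue Cyd → queue [Nia, Omar, Wes, Yul, Kai, Ada, Cyd]
Visit Nia → queue [Omar, Wes, Yul, Kai, Ada, Cyd]
Visit Omar → queue [Wes, Yul, Kai, Ada, Cyd]
Visit Wes → queue [Yul, Kai, Ada, Cyd]
Visit Yul → queue [Kai, Ada, Cyd]
Visit Kai → queue [Ada, Cyd]
Visit Ada → queue [Cyd]
Visit Cyd → queue []

Visit order: Jae, Ben, Cal, Dee, Gus, Uma, Zoe, Nia, Omar, Wes, Yul, Kai, Ada, Cyd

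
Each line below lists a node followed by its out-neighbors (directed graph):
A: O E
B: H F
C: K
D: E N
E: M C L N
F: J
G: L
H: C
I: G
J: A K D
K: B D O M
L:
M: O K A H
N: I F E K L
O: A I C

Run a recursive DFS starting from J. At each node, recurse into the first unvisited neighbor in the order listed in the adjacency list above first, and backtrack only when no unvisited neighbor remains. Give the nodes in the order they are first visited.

J -> A -> O -> I -> G -> L -> C -> K -> B -> H -> F -> D -> E -> M -> N

Visit J
J → A
A → O
O → I
I → G
G → L
O → C
C → K
K → B
B → H
B → F
K → D
D → E
E → M
E → N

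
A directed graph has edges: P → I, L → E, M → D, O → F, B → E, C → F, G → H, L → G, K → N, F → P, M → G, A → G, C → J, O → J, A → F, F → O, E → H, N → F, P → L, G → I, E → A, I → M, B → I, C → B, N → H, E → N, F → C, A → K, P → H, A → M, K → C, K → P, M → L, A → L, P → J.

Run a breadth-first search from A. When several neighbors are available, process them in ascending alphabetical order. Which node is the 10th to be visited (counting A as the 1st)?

Visit A; enqueue F, G, K, L, M → queue [F, G, K, L, M]
Visit F; enqueue C, O, P → queue [G, K, L, M, C, O, P]
Visit G; enqueue H, I → queue [K, L, M, C, O, P, H, I]
Visit K; enqueue N → queue [L, M, C, O, P, H, I, N]
Visit L; enqueue E → queue [M, C, O, P, H, I, N, E]
Visit M; enqueue D → queue [C, O, P, H, I, N, E, D]
Visit C; enqueue B, J → queue [O, P, H, I, N, E, D, B, J]
Visit O → queue [P, H, I, N, E, D, B, J]
Visit P → queue [H, I, N, E, D, B, J]
Visit H → queue [I, N, E, D, B, J]
Visit I → queue [N, E, D, B, J]
Visit N → queue [E, D, B, J]
Visit E → queue [D, B, J]
Visit D → queue [B, J]
Visit B → queue [J]
Visit J → queue []

Visit order: A, F, G, K, L, M, C, O, P, H, I, N, E, D, B, J

H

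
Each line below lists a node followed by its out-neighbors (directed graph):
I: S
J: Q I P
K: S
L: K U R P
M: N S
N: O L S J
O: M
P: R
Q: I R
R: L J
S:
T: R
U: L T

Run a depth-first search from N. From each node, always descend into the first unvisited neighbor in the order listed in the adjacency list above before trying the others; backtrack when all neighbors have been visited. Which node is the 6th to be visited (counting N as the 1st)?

K

Visit N
N → O
O → M
M → S
N → L
L → K
L → U
U → T
T → R
R → J
J → Q
Q → I
J → P

Visit order: N, O, M, S, L, K, U, T, R, J, Q, I, P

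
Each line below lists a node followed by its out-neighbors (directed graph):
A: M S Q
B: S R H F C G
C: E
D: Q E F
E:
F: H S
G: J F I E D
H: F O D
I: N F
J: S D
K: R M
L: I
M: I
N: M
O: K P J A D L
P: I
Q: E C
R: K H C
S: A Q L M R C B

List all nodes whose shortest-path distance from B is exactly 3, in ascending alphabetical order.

Level 0: B
Level 1: C, F, G, H, R, S
Level 2: A, D, E, I, J, K, L, M, O, Q
Level 3: N, P

N, P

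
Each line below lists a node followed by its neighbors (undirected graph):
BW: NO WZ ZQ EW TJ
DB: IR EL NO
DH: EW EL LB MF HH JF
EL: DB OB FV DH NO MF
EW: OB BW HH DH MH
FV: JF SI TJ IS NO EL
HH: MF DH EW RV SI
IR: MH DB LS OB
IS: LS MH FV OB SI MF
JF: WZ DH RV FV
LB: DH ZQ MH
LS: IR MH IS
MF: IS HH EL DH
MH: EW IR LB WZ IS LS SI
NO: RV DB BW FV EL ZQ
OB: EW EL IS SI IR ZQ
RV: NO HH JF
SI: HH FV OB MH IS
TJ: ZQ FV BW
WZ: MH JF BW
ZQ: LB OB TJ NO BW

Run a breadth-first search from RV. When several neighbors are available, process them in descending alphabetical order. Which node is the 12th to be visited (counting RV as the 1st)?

Visit RV; enqueue NO, JF, HH → queue [NO, JF, HH]
Visit NO; enqueue ZQ, FV, EL, DB, BW → queue [JF, HH, ZQ, FV, EL, DB, BW]
Visit JF; enqueue WZ, DH → queue [HH, ZQ, FV, EL, DB, BW, WZ, DH]
Visit HH; enqueue SI, MF, EW → queue [ZQ, FV, EL, DB, BW, WZ, DH, SI, MF, EW]
Visit ZQ; enqueue TJ, OB, LB → queue [FV, EL, DB, BW, WZ, DH, SI, MF, EW, TJ, OB, LB]
Visit FV; enqueue IS → queue [EL, DB, BW, WZ, DH, SI, MF, EW, TJ, OB, LB, IS]
Visit EL → queue [DB, BW, WZ, DH, SI, MF, EW, TJ, OB, LB, IS]
Visit DB; enqueue IR → queue [BW, WZ, DH, SI, MF, EW, TJ, OB, LB, IS, IR]
Visit BW → queue [WZ, DH, SI, MF, EW, TJ, OB, LB, IS, IR]
Visit WZ; enqueue MH → queue [DH, SI, MF, EW, TJ, OB, LB, IS, IR, MH]
Visit DH → queue [SI, MF, EW, TJ, OB, LB, IS, IR, MH]
Visit SI → queue [MF, EW, TJ, OB, LB, IS, IR, MH]
Visit MF → queue [EW, TJ, OB, LB, IS, IR, MH]
Visit EW → queue [TJ, OB, LB, IS, IR, MH]
Visit TJ → queue [OB, LB, IS, IR, MH]
Visit OB → queue [LB, IS, IR, MH]
Visit LB → queue [IS, IR, MH]
Visit IS; enqueue LS → queue [IR, MH, LS]
Visit IR → queue [MH, LS]
Visit MH → queue [LS]
Visit LS → queue []

Visit order: RV, NO, JF, HH, ZQ, FV, EL, DB, BW, WZ, DH, SI, MF, EW, TJ, OB, LB, IS, IR, MH, LS

SI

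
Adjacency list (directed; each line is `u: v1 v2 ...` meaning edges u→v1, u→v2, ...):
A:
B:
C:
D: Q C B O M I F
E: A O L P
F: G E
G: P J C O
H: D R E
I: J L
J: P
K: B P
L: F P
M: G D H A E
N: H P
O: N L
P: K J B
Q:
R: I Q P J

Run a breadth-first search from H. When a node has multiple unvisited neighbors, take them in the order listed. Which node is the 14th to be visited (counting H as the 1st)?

Visit H; enqueue D, R, E → queue [D, R, E]
Visit D; enqueue Q, C, B, O, M, I, F → queue [R, E, Q, C, B, O, M, I, F]
Visit R; enqueue P, J → queue [E, Q, C, B, O, M, I, F, P, J]
Visit E; enqueue A, L → queue [Q, C, B, O, M, I, F, P, J, A, L]
Visit Q → queue [C, B, O, M, I, F, P, J, A, L]
Visit C → queue [B, O, M, I, F, P, J, A, L]
Visit B → queue [O, M, I, F, P, J, A, L]
Visit O; enqueue N → queue [M, I, F, P, J, A, L, N]
Visit M; enqueue G → queue [I, F, P, J, A, L, N, G]
Visit I → queue [F, P, J, A, L, N, G]
Visit F → queue [P, J, A, L, N, G]
Visit P; enqueue K → queue [J, A, L, N, G, K]
Visit J → queue [A, L, N, G, K]
Visit A → queue [L, N, G, K]
Visit L → queue [N, G, K]
Visit N → queue [G, K]
Visit G → queue [K]
Visit K → queue []

Visit order: H, D, R, E, Q, C, B, O, M, I, F, P, J, A, L, N, G, K

A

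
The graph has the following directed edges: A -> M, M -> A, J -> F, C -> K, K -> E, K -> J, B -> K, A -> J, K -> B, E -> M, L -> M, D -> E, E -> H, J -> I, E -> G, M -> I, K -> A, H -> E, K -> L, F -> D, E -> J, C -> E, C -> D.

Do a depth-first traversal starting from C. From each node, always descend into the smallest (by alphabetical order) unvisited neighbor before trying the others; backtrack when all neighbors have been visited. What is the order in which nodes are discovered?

Visit C
C → D
D → E
E → G
E → H
E → J
J → F
J → I
E → M
M → A
C → K
K → B
K → L

C D E G H J F I M A K B L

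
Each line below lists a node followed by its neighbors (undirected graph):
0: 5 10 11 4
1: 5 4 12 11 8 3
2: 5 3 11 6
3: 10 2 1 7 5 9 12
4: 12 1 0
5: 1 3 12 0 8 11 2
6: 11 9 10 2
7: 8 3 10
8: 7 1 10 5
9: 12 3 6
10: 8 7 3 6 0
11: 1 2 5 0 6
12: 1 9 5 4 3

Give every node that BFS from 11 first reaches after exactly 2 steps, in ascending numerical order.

Level 0: 11
Level 1: 0, 1, 2, 5, 6
Level 2: 3, 4, 8, 9, 10, 12
Level 3: 7

3, 4, 8, 9, 10, 12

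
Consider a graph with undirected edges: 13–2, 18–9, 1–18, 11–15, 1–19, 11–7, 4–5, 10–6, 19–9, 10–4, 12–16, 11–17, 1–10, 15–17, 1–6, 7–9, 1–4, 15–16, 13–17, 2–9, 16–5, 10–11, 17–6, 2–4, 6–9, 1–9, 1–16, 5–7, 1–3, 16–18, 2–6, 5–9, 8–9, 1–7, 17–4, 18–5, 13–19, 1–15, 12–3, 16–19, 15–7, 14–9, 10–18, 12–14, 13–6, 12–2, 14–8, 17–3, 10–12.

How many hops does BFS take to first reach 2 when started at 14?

Level 0: 14
Level 1: 8, 9, 12
Level 2: 1, 2, 3, 5, 6, 7, 10, 16, 18, 19
Level 3: 4, 11, 13, 15, 17
2 first appears at level 2.

2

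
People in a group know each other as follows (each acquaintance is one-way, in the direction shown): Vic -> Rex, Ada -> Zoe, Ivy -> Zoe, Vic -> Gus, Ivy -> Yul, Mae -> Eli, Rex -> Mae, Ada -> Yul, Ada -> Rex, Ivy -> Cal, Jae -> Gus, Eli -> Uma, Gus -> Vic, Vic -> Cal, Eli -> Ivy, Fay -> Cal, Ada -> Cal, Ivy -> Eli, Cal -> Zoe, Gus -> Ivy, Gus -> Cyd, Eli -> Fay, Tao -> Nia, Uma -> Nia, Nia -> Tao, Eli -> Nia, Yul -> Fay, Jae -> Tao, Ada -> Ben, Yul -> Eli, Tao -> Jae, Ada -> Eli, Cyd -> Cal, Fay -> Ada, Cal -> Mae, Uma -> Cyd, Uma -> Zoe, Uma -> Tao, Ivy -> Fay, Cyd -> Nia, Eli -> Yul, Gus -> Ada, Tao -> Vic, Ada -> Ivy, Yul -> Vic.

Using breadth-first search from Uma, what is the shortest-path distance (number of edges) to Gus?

Level 0: Uma
Level 1: Cyd, Nia, Tao, Zoe
Level 2: Cal, Jae, Vic
Level 3: Gus, Mae, Rex
Level 4: Ada, Eli, Ivy
Level 5: Ben, Fay, Yul
Gus first appears at level 3.

3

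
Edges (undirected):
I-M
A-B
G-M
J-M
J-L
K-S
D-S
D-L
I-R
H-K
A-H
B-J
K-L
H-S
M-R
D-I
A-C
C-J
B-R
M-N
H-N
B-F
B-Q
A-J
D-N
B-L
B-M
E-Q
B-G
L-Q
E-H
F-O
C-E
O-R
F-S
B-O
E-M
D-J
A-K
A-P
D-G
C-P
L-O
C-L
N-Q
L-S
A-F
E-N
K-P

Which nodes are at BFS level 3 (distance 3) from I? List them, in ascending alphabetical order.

A, C, F, H, K, Q

Level 0: I
Level 1: D, M, R
Level 2: B, E, G, J, L, N, O, S
Level 3: A, C, F, H, K, Q
Level 4: P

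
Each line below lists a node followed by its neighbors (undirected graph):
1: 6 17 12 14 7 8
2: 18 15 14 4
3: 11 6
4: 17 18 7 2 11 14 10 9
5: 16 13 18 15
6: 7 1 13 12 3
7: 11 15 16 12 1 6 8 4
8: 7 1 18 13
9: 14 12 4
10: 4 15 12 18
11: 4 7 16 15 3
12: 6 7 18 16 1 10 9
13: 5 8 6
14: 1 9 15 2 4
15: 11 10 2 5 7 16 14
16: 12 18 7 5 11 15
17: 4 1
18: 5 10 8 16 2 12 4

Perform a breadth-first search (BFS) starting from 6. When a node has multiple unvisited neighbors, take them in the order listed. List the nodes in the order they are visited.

Visit 6; enqueue 7, 1, 13, 12, 3 → queue [7, 1, 13, 12, 3]
Visit 7; enqueue 11, 15, 16, 8, 4 → queue [1, 13, 12, 3, 11, 15, 16, 8, 4]
Visit 1; enqueue 17, 14 → queue [13, 12, 3, 11, 15, 16, 8, 4, 17, 14]
Visit 13; enqueue 5 → queue [12, 3, 11, 15, 16, 8, 4, 17, 14, 5]
Visit 12; enqueue 18, 10, 9 → queue [3, 11, 15, 16, 8, 4, 17, 14, 5, 18, 10, 9]
Visit 3 → queue [11, 15, 16, 8, 4, 17, 14, 5, 18, 10, 9]
Visit 11 → queue [15, 16, 8, 4, 17, 14, 5, 18, 10, 9]
Visit 15; enqueue 2 → queue [16, 8, 4, 17, 14, 5, 18, 10, 9, 2]
Visit 16 → queue [8, 4, 17, 14, 5, 18, 10, 9, 2]
Visit 8 → queue [4, 17, 14, 5, 18, 10, 9, 2]
Visit 4 → queue [17, 14, 5, 18, 10, 9, 2]
Visit 17 → queue [14, 5, 18, 10, 9, 2]
Visit 14 → queue [5, 18, 10, 9, 2]
Visit 5 → queue [18, 10, 9, 2]
Visit 18 → queue [10, 9, 2]
Visit 10 → queue [9, 2]
Visit 9 → queue [2]
Visit 2 → queue []

6, 7, 1, 13, 12, 3, 11, 15, 16, 8, 4, 17, 14, 5, 18, 10, 9, 2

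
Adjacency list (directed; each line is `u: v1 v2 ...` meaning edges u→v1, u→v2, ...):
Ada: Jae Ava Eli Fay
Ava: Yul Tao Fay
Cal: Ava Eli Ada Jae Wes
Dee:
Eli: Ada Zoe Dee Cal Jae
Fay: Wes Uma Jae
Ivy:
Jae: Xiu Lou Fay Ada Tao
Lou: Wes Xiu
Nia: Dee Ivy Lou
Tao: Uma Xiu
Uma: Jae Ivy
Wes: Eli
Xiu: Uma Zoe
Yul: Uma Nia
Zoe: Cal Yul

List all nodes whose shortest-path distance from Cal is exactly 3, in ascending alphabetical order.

Nia, Uma

Level 0: Cal
Level 1: Ada, Ava, Eli, Jae, Wes
Level 2: Dee, Fay, Lou, Tao, Xiu, Yul, Zoe
Level 3: Nia, Uma
Level 4: Ivy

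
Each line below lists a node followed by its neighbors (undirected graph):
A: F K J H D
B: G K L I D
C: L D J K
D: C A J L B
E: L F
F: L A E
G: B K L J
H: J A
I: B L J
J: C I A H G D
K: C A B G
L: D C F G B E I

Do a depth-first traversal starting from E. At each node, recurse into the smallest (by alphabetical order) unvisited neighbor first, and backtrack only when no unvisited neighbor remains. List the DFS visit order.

E, F, A, D, B, G, J, C, K, L, I, H

Visit E
E → F
F → A
A → D
D → B
B → G
G → J
J → C
C → K
C → L
L → I
J → H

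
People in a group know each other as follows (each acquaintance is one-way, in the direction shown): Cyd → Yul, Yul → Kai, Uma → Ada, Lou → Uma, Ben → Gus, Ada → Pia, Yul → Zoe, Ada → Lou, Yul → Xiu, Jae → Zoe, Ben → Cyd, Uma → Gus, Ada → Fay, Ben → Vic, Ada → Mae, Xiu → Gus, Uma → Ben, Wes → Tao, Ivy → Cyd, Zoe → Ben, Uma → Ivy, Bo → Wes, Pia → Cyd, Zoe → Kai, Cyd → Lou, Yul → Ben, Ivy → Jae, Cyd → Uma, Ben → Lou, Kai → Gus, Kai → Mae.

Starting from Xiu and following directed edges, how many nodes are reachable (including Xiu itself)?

BFS from Xiu visits: Xiu, Gus
Reachable nodes: 2 of 19 total.

2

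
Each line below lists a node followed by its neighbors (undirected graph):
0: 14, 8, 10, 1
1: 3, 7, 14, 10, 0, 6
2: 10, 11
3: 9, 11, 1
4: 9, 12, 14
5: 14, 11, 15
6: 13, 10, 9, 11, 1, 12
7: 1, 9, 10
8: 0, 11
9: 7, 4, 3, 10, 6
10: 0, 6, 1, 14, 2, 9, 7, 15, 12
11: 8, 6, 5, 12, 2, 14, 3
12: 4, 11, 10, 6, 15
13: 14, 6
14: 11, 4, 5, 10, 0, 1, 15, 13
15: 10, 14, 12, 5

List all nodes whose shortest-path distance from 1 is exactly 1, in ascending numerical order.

0, 3, 6, 7, 10, 14

Level 0: 1
Level 1: 0, 3, 6, 7, 10, 14
Level 2: 2, 4, 5, 8, 9, 11, 12, 13, 15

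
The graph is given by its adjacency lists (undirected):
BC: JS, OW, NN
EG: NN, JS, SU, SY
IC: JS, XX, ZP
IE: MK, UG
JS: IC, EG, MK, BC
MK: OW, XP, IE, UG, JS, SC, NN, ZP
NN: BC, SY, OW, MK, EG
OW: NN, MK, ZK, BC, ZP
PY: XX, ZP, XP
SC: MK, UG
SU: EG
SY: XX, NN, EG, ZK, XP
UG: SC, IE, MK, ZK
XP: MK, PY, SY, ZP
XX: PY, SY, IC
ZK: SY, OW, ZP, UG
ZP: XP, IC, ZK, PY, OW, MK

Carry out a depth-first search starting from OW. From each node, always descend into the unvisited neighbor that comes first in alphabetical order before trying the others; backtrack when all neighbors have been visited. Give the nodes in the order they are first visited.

OW → BC → JS → EG → NN → MK → IE → UG → SC → ZK → SY → XP → PY → XX → IC → ZP → SU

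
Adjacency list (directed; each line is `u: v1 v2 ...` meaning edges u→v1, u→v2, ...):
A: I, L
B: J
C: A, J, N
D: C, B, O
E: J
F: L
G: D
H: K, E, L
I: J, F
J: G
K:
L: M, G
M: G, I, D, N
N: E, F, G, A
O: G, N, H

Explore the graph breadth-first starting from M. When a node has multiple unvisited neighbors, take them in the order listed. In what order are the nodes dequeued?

M → G → I → D → N → J → F → C → B → O → E → A → L → H → K

Visit M; enqueue G, I, D, N → queue [G, I, D, N]
Visit G → queue [I, D, N]
Visit I; enqueue J, F → queue [D, N, J, F]
Visit D; enqueue C, B, O → queue [N, J, F, C, B, O]
Visit N; enqueue E, A → queue [J, F, C, B, O, E, A]
Visit J → queue [F, C, B, O, E, A]
Visit F; enqueue L → queue [C, B, O, E, A, L]
Visit C → queue [B, O, E, A, L]
Visit B → queue [O, E, A, L]
Visit O; enqueue H → queue [E, A, L, H]
Visit E → queue [A, L, H]
Visit A → queue [L, H]
Visit L → queue [H]
Visit H; enqueue K → queue [K]
Visit K → queue []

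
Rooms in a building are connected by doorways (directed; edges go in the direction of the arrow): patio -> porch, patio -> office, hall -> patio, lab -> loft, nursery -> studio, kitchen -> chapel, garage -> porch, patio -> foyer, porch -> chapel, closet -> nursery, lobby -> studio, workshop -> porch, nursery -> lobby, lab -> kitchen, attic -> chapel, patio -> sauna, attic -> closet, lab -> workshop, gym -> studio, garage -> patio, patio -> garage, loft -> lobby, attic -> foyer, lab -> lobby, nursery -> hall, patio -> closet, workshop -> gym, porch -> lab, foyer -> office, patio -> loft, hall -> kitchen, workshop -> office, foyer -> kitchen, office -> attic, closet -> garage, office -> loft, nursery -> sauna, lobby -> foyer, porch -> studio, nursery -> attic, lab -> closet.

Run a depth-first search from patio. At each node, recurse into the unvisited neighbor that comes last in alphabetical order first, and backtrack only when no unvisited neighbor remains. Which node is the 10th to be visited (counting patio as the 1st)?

Visit patio
patio → sauna
patio → porch
porch → studio
porch → lab
lab → workshop
workshop → office
office → loft
loft → lobby
lobby → foyer
foyer → kitchen
kitchen → chapel
office → attic
attic → closet
closet → nursery
nursery → hall
closet → garage
workshop → gym

Visit order: patio, sauna, porch, studio, lab, workshop, office, loft, lobby, foyer, kitchen, chapel, attic, closet, nursery, hall, garage, gym

foyer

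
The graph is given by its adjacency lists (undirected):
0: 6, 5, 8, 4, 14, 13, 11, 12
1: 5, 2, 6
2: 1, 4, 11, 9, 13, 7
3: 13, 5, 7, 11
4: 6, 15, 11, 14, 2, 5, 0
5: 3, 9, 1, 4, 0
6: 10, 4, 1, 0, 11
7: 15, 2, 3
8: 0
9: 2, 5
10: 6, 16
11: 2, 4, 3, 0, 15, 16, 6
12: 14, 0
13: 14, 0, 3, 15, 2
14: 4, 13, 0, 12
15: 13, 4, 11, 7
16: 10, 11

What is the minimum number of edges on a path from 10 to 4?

Level 0: 10
Level 1: 6, 16
Level 2: 0, 1, 4, 11
Level 3: 2, 3, 5, 8, 12, 13, 14, 15
Level 4: 7, 9
4 first appears at level 2.

2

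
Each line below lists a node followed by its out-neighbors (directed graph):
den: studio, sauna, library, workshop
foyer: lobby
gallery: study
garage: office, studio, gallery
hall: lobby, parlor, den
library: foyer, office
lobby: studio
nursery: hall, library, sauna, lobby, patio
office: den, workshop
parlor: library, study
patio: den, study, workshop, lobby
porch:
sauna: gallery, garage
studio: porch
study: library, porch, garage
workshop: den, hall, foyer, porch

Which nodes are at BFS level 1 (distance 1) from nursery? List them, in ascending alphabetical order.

Level 0: nursery
Level 1: hall, library, lobby, patio, sauna
Level 2: den, foyer, gallery, garage, office, parlor, studio, study, workshop
Level 3: porch

hall, library, lobby, patio, sauna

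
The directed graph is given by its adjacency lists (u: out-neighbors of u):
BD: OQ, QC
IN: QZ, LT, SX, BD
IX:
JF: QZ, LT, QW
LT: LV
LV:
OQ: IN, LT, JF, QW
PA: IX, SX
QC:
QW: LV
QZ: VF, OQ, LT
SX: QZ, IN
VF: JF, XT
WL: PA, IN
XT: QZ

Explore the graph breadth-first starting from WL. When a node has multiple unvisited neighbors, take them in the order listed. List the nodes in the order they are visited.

Visit WL; enqueue PA, IN → queue [PA, IN]
Visit PA; enqueue IX, SX → queue [IN, IX, SX]
Visit IN; enqueue QZ, LT, BD → queue [IX, SX, QZ, LT, BD]
Visit IX → queue [SX, QZ, LT, BD]
Visit SX → queue [QZ, LT, BD]
Visit QZ; enqueue VF, OQ → queue [LT, BD, VF, OQ]
Visit LT; enqueue LV → queue [BD, VF, OQ, LV]
Visit BD; enqueue QC → queue [VF, OQ, LV, QC]
Visit VF; enqueue JF, XT → queue [OQ, LV, QC, JF, XT]
Visit OQ; enqueue QW → queue [LV, QC, JF, XT, QW]
Visit LV → queue [QC, JF, XT, QW]
Visit QC → queue [JF, XT, QW]
Visit JF → queue [XT, QW]
Visit XT → queue [QW]
Visit QW → queue []

WL -> PA -> IN -> IX -> SX -> QZ -> LT -> BD -> VF -> OQ -> LV -> QC -> JF -> XT -> QW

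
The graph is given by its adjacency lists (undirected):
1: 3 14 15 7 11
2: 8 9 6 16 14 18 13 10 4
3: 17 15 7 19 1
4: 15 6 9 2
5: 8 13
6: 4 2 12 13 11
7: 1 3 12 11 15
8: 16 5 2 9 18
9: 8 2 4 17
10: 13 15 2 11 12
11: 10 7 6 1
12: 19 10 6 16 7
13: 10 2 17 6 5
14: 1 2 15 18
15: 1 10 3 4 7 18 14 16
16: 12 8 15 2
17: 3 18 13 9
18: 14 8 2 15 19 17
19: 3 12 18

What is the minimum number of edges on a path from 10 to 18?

2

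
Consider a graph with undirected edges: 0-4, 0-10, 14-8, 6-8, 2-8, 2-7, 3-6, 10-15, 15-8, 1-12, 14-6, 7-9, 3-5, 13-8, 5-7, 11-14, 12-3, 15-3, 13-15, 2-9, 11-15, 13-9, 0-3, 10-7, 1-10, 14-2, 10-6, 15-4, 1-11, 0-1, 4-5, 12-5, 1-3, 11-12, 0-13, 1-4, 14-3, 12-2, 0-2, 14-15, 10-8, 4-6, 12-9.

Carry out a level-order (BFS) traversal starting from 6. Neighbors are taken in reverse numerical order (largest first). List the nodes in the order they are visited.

6, 14, 10, 8, 4, 3, 15, 11, 2, 7, 1, 0, 13, 5, 12, 9

Visit 6; enqueue 14, 10, 8, 4, 3 → queue [14, 10, 8, 4, 3]
Visit 14; enqueue 15, 11, 2 → queue [10, 8, 4, 3, 15, 11, 2]
Visit 10; enqueue 7, 1, 0 → queue [8, 4, 3, 15, 11, 2, 7, 1, 0]
Visit 8; enqueue 13 → queue [4, 3, 15, 11, 2, 7, 1, 0, 13]
Visit 4; enqueue 5 → queue [3, 15, 11, 2, 7, 1, 0, 13, 5]
Visit 3; enqueue 12 → queue [15, 11, 2, 7, 1, 0, 13, 5, 12]
Visit 15 → queue [11, 2, 7, 1, 0, 13, 5, 12]
Visit 11 → queue [2, 7, 1, 0, 13, 5, 12]
Visit 2; enqueue 9 → queue [7, 1, 0, 13, 5, 12, 9]
Visit 7 → queue [1, 0, 13, 5, 12, 9]
Visit 1 → queue [0, 13, 5, 12, 9]
Visit 0 → queue [13, 5, 12, 9]
Visit 13 → queue [5, 12, 9]
Visit 5 → queue [12, 9]
Visit 12 → queue [9]
Visit 9 → queue []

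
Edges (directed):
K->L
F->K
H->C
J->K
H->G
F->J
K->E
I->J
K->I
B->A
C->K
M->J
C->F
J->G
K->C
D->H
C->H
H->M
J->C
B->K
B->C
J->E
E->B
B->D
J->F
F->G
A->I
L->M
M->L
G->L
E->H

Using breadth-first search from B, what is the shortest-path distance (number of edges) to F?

2

Level 0: B
Level 1: A, C, D, K
Level 2: E, F, H, I, L
Level 3: G, J, M
F first appears at level 2.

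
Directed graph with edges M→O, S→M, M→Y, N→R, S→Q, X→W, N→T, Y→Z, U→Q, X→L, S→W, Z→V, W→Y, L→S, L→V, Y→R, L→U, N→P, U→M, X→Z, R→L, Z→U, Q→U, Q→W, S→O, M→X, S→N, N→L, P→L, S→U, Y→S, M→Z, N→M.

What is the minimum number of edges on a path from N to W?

3

Level 0: N
Level 1: L, M, P, R, T
Level 2: O, S, U, V, X, Y, Z
Level 3: Q, W
W first appears at level 3.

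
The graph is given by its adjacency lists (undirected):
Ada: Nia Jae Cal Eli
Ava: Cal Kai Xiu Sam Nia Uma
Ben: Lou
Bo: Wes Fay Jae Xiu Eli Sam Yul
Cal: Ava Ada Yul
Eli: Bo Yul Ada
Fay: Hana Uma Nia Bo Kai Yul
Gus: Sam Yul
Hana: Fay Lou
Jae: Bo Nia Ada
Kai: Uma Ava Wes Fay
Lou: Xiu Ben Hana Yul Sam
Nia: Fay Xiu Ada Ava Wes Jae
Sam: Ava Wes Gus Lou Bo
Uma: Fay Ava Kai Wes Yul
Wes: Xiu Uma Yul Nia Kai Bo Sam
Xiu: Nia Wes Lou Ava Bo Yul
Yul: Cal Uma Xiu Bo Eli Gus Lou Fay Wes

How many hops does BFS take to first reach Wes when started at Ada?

2

Level 0: Ada
Level 1: Cal, Eli, Jae, Nia
Level 2: Ava, Bo, Fay, Wes, Xiu, Yul
Level 3: Gus, Hana, Kai, Lou, Sam, Uma
Level 4: Ben
Wes first appears at level 2.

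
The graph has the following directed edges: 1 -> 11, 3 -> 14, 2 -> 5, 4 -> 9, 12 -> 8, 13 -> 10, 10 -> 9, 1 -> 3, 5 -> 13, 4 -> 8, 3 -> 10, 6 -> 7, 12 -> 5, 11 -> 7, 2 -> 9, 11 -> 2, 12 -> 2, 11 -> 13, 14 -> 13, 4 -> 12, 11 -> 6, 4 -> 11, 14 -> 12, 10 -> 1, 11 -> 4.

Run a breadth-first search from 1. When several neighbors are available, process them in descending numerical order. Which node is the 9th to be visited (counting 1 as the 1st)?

14

Visit 1; enqueue 11, 3 → queue [11, 3]
Visit 11; enqueue 13, 7, 6, 4, 2 → queue [3, 13, 7, 6, 4, 2]
Visit 3; enqueue 14, 10 → queue [13, 7, 6, 4, 2, 14, 10]
Visit 13 → queue [7, 6, 4, 2, 14, 10]
Visit 7 → queue [6, 4, 2, 14, 10]
Visit 6 → queue [4, 2, 14, 10]
Visit 4; enqueue 12, 9, 8 → queue [2, 14, 10, 12, 9, 8]
Visit 2; enqueue 5 → queue [14, 10, 12, 9, 8, 5]
Visit 14 → queue [10, 12, 9, 8, 5]
Visit 10 → queue [12, 9, 8, 5]
Visit 12 → queue [9, 8, 5]
Visit 9 → queue [8, 5]
Visit 8 → queue [5]
Visit 5 → queue []

Visit order: 1, 11, 3, 13, 7, 6, 4, 2, 14, 10, 12, 9, 8, 5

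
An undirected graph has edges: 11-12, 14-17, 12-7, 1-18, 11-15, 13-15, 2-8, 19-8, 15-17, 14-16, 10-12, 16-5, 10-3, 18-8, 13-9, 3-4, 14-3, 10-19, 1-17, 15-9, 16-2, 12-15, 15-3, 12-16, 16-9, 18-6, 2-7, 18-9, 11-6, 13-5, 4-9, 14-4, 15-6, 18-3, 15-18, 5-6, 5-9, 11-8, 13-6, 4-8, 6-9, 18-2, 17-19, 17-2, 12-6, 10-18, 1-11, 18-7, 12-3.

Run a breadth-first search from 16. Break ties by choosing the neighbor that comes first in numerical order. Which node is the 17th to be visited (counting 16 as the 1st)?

11

Visit 16; enqueue 2, 5, 9, 12, 14 → queue [2, 5, 9, 12, 14]
Visit 2; enqueue 7, 8, 17, 18 → queue [5, 9, 12, 14, 7, 8, 17, 18]
Visit 5; enqueue 6, 13 → queue [9, 12, 14, 7, 8, 17, 18, 6, 13]
Visit 9; enqueue 4, 15 → queue [12, 14, 7, 8, 17, 18, 6, 13, 4, 15]
Visit 12; enqueue 3, 10, 11 → queue [14, 7, 8, 17, 18, 6, 13, 4, 15, 3, 10, 11]
Visit 14 → queue [7, 8, 17, 18, 6, 13, 4, 15, 3, 10, 11]
Visit 7 → queue [8, 17, 18, 6, 13, 4, 15, 3, 10, 11]
Visit 8; enqueue 19 → queue [17, 18, 6, 13, 4, 15, 3, 10, 11, 19]
Visit 17; enqueue 1 → queue [18, 6, 13, 4, 15, 3, 10, 11, 19, 1]
Visit 18 → queue [6, 13, 4, 15, 3, 10, 11, 19, 1]
Visit 6 → queue [13, 4, 15, 3, 10, 11, 19, 1]
Visit 13 → queue [4, 15, 3, 10, 11, 19, 1]
Visit 4 → queue [15, 3, 10, 11, 19, 1]
Visit 15 → queue [3, 10, 11, 19, 1]
Visit 3 → queue [10, 11, 19, 1]
Visit 10 → queue [11, 19, 1]
Visit 11 → queue [19, 1]
Visit 19 → queue [1]
Visit 1 → queue []

Visit order: 16, 2, 5, 9, 12, 14, 7, 8, 17, 18, 6, 13, 4, 15, 3, 10, 11, 19, 1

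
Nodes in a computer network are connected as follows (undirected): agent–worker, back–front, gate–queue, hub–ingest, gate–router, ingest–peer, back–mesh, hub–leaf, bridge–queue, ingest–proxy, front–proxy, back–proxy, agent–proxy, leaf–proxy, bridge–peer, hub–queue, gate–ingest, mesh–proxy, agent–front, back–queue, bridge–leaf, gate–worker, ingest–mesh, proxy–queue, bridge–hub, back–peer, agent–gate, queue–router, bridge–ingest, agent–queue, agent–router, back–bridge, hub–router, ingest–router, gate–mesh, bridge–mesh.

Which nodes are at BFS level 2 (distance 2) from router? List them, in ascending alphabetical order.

Level 0: router
Level 1: agent, gate, hub, ingest, queue
Level 2: back, bridge, front, leaf, mesh, peer, proxy, worker

back, bridge, front, leaf, mesh, peer, proxy, worker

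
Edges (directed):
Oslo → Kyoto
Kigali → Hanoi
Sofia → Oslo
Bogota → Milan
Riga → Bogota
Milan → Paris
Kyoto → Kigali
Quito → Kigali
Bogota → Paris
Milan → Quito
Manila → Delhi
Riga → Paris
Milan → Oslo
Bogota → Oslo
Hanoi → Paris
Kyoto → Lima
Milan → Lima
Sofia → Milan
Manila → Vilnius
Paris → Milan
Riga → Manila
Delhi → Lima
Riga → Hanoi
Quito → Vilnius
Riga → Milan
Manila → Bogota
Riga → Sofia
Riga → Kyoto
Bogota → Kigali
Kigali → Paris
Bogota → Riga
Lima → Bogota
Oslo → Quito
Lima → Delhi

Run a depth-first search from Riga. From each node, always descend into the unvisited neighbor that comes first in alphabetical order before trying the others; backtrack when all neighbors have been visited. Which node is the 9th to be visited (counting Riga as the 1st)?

Oslo

Visit Riga
Riga → Bogota
Bogota → Kigali
Kigali → Hanoi
Hanoi → Paris
Paris → Milan
Milan → Lima
Lima → Delhi
Milan → Oslo
Oslo → Kyoto
Oslo → Quito
Quito → Vilnius
Riga → Manila
Riga → Sofia

Visit order: Riga, Bogota, Kigali, Hanoi, Paris, Milan, Lima, Delhi, Oslo, Kyoto, Quito, Vilnius, Manila, Sofia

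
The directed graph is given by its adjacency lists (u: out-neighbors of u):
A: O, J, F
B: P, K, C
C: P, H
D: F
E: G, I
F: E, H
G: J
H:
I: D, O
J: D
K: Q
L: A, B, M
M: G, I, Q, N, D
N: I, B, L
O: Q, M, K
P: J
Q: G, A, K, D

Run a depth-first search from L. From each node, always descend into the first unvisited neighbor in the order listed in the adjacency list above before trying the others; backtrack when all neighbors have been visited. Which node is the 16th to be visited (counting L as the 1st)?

Visit L
L → A
A → O
O → Q
Q → G
G → J
J → D
D → F
F → E
E → I
F → H
Q → K
O → M
M → N
N → B
B → P
B → C

Visit order: L, A, O, Q, G, J, D, F, E, I, H, K, M, N, B, P, C

P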